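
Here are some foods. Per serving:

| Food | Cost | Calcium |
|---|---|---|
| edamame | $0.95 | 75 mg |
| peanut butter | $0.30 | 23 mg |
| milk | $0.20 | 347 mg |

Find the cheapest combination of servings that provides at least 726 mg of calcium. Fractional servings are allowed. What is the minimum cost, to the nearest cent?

$0.42

Cost per mg of calcium: milk $0.0006, edamame $0.0127, peanut butter $0.0130.
With no serving limits, use only milk: 726 mg / 347 mg = 2.092 servings × $0.20 = $0.42.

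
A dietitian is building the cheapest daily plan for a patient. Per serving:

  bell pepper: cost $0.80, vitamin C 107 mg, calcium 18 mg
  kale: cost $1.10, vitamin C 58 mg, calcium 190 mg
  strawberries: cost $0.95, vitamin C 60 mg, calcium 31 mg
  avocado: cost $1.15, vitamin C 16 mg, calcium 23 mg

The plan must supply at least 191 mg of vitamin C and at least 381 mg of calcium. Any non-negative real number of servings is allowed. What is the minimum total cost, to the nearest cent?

$2.72

The cheapest plan sits at a corner of the feasible region — with two constraints it uses at most two foods.
bell pepper only: max(191/107, 381/18) = 21.17 servings → $16.93.
kale only: max(191/58, 381/190) = 3.293 servings → $3.62.
strawberries only: max(191/60, 381/31) = 12.29 servings → $11.68.
avocado only: max(191/16, 381/23) = 16.57 servings → $19.05.
bell pepper + kale with both tight: 0.7359 servings and 1.936 servings → $2.72.
bell pepper + strawberries: the both-tight solution has a negative serving — not a feasible corner.
bell pepper + avocado: intersection lies outside the first quadrant.
kale + strawberries with both tight: 1.764 servings and 1.478 servings → $3.34.
kale + avocado with both tight: 0.9982 servings and 8.319 servings → $10.66.
strawberries + avocado: intersection lies outside the first quadrant.
The minimum over all feasible corners is $2.72.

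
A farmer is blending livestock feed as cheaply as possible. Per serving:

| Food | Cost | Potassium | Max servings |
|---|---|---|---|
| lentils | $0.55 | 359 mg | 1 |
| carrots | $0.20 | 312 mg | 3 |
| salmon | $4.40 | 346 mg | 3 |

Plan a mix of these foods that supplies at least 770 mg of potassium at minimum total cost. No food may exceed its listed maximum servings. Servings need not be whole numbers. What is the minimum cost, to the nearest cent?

Cost per mg of potassium: carrots $0.0006, lentils $0.0015, salmon $0.0127.
Take 2.468 servings of carrots: +770.0 mg potassium for $0.49 (total $0.49, still need 0.0 mg).
Greedy by cheapest-per-mg is optimal for a single linear constraint, so the minimum cost is $0.49.

$0.49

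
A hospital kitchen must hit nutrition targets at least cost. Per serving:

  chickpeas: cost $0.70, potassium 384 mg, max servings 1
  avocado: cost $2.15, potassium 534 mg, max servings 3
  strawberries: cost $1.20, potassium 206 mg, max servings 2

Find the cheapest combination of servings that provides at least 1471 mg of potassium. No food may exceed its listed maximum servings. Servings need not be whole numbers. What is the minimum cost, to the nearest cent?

$5.08

Cost per mg of potassium: chickpeas $0.0018, avocado $0.0040, strawberries $0.0058.
Take 1 serving of chickpeas: +384.0 mg potassium for $0.70 (total $0.70, still need 1087.0 mg).
Take 2.036 servings of avocado: +1087.0 mg potassium for $4.38 (total $5.08, still need 0.0 mg).
Filling from the cheapest source first is optimal under one linear minimum: $5.08.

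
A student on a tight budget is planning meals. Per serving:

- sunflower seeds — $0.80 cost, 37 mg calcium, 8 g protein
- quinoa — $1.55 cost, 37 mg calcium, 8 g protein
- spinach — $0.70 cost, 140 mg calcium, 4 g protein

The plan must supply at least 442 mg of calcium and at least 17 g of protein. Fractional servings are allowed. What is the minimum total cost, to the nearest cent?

sunflower seeds only: max(442/37, 17/8) = 11.95 servings → $9.56.
quinoa only: max(442/37, 17/8) = 11.95 servings → $18.52.
spinach only: max(442/140, 17/4) = 4.25 servings → $2.98.
sunflower seeds + quinoa (both tight): parallel constraints — no distinct corner.
sunflower seeds + spinach with both tight: 0.6296 servings and 2.991 servings → $2.60.
quinoa + spinach with both tight: 0.6296 servings and 2.991 servings → $3.07.
Cheapest feasible corner: $2.60.

$2.60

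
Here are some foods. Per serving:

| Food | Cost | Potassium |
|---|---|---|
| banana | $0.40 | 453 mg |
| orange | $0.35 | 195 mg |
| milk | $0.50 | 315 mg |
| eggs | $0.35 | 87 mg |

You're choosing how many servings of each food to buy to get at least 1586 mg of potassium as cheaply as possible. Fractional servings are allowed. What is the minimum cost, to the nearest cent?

$1.40

Cost per mg of potassium: banana $0.0009, milk $0.0016, orange $0.0018, eggs $0.0040.
With no serving limits, use only banana: 1586 mg / 453 mg = 3.501 servings × $0.40 = $1.40.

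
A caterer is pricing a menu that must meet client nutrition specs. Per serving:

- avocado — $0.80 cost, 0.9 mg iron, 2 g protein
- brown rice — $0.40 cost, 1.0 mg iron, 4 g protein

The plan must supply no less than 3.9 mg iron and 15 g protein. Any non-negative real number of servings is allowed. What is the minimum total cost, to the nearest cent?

$1.56

avocado only: max(3.9/0.9, 15/2) = 7.5 servings → $6.00.
brown rice only: max(3.9/1.0, 15/4) = 3.9 servings → $1.56.
avocado + brown rice with both tight: 0.375 servings and 3.562 servings → $1.73.
The minimum over all feasible corners is $1.56.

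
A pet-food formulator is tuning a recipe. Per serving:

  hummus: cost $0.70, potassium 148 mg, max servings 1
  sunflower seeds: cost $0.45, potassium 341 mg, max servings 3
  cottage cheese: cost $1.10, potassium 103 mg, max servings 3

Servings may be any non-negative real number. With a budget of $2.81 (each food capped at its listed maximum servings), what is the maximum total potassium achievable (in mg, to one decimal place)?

1242.2 mg

Potassium per dollar: sunflower seeds 757.8, hummus 211.4, cottage cheese 93.64.
Take 3 servings of sunflower seeds: spends $1.35, +1023.0 mg potassium (running total 1023.0 mg).
Take 1 serving of hummus: spends $0.70, +148.0 mg potassium (running total 1171.0 mg).
Take 0.6909 servings of cottage cheese: spends $0.76, +71.2 mg potassium (running total 1242.2 mg).
Greedy by best ratio exhausts the cost allowance optimally: 1242.2 mg.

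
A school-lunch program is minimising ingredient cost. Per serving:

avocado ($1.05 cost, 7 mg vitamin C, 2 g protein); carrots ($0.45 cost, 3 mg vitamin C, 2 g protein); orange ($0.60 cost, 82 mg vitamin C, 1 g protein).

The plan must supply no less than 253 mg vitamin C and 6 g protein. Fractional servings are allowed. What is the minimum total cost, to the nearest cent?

$2.49

The cheapest plan sits at a corner of the feasible region — with two constraints it uses at most two foods.
avocado only: max(253/7, 6/2) = 36.14 servings → $37.95.
carrots only: max(253/3, 6/2) = 84.33 servings → $37.95.
orange only: max(253/82, 6/1) = 6 servings → $3.60.
avocado + carrots with both targets exact would need a negative amount; discard.
avocado + orange with both tight: 1.522 servings and 2.955 servings → $3.37.
carrots + orange with both tight: 1.484 servings and 3.031 servings → $2.49.
Cheapest feasible corner: $2.49.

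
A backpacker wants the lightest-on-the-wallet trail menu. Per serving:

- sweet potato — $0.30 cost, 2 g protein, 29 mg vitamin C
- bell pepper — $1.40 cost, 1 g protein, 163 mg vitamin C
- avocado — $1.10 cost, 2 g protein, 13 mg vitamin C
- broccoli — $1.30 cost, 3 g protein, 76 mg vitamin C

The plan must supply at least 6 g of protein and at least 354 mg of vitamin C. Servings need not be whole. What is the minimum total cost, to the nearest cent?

$3.15

Two binding constraints pin down two serving amounts, so the optimal mix uses at most two foods. The candidates are each food alone (scaled to the tighter of protein/vitamin C) and each pair with both constraints tight.
sweet potato only: max(6/2, 354/29) = 12.21 servings → $3.66.
bell pepper only: max(6/1, 354/163) = 6 servings → $8.40.
avocado only: max(6/2, 354/13) = 27.23 servings → $29.95.
broccoli only: max(6/3, 354/76) = 4.658 servings → $6.06.
sweet potato + bell pepper with both tight: 2.101 servings and 1.798 servings → $3.15.
sweet potato + avocado with both targets exact would need a negative amount; discard.
sweet potato + broccoli: intersection lies outside the first quadrant.
bell pepper + avocado with both tight: 2.013 servings and 1.994 servings → $5.01.
bell pepper + broccoli with both tight: 1.467 servings and 1.511 servings → $4.02.
avocado + broccoli: the both-tight solution has a negative serving — not a feasible corner.
So the least-cost plan costs $3.15.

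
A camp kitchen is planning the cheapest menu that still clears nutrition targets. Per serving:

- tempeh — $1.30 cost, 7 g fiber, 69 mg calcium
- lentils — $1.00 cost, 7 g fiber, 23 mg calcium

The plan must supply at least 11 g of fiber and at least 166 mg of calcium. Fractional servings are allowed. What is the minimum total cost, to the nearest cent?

The cheapest plan sits at a corner of the feasible region — with two constraints it uses at most two foods.
tempeh only: max(11/7, 166/69) = 2.406 servings → $3.13.
lentils only: max(11/7, 166/23) = 7.217 servings → $7.22.
tempeh + lentils with both targets exact would need a negative amount; discard.
Cheapest feasible corner: $3.13.

$3.13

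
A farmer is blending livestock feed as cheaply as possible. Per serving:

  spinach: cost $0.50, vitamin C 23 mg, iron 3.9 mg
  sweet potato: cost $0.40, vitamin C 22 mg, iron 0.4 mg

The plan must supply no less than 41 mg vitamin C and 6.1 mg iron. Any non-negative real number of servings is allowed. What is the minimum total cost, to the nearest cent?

$0.87

spinach only: max(41/23, 6.1/3.9) = 1.783 servings → $0.89.
sweet potato only: max(41/22, 6.1/0.4) = 15.25 servings → $6.10.
spinach + sweet potato with both tight: 1.538 servings and 0.2559 servings → $0.87.
The minimum over all feasible corners is $0.87.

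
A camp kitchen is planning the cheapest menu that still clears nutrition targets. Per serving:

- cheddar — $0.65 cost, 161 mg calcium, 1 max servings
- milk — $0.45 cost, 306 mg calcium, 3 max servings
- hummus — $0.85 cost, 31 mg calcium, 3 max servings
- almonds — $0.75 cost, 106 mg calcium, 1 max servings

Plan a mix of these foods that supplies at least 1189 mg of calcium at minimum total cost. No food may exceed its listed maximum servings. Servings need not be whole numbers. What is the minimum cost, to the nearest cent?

Cost per mg of calcium: milk $0.0015, cheddar $0.0040, almonds $0.0071, hummus $0.0274.
Take 3 servings of milk: +918.0 mg calcium for $1.35 (total $1.35, still need 271.0 mg).
Take 1 serving of cheddar: +161.0 mg calcium for $0.65 (total $2.00, still need 110.0 mg).
Take 1 serving of almonds: +106.0 mg calcium for $0.75 (total $2.75, still need 4.0 mg).
Take 0.129 servings of hummus: +4.0 mg calcium for $0.11 (total $2.86, still need 0.0 mg).
Filling from the cheapest source first is optimal under one linear minimum: $2.86.

$2.86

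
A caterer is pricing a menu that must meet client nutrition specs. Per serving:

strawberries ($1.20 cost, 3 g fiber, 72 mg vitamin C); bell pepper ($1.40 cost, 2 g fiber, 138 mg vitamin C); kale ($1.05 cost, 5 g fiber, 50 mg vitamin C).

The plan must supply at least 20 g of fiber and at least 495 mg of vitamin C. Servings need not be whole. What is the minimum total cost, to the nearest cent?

$6.65

A basic optimal solution has at most two foods positive. Try each food alone and each pair with both targets met exactly.
strawberries only: max(20/3, 495/72) = 6.875 servings → $8.25.
bell pepper only: max(20/2, 495/138) = 10 servings → $14.00.
kale only: max(20/5, 495/50) = 9.9 servings → $10.39.
strawberries + bell pepper with both tight: 6.556 servings and 0.1667 servings → $8.10.
strawberries + kale with both targets exact would need a negative amount; discard.
bell pepper + kale with both tight: 2.5 servings and 3 servings → $6.65.
So the least-cost plan costs $6.65.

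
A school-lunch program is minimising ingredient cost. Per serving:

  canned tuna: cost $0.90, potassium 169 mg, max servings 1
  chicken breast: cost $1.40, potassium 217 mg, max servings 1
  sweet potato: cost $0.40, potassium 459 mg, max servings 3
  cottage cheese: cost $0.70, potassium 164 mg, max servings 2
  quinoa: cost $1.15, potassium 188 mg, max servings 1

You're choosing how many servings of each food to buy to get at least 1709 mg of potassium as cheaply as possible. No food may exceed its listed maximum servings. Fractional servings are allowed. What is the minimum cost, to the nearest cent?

$2.62

Cost per mg of potassium: sweet potato $0.0009, cottage cheese $0.0043, canned tuna $0.0053, quinoa $0.0061, chicken breast $0.0065.
Take 3 servings of sweet potato: +1377.0 mg potassium for $1.20 (total $1.20, still need 332.0 mg).
Take 2 servings of cottage cheese: +328.0 mg potassium for $1.40 (total $2.60, still need 4.0 mg).
Take 0.02367 servings of canned tuna: +4.0 mg potassium for $0.02 (total $2.62, still need 0.0 mg).
Greedy by cheapest-per-mg is optimal for a single linear constraint, so the minimum cost is $2.62.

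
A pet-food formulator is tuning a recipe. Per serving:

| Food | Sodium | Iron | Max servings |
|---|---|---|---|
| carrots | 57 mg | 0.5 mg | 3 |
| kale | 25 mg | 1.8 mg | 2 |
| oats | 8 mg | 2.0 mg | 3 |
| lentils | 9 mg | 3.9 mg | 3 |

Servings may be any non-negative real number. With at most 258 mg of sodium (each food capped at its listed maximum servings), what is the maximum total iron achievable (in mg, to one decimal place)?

22.7 mg

Iron per mg sodium: lentils 0.4333, oats 0.25, kale 0.072, carrots 0.008772.
Take 3 servings of lentils: uses 27 mg sodium, +11.7 mg iron (running total 11.7 mg).
Take 3 servings of oats: uses 24 mg sodium, +6.0 mg iron (running total 17.7 mg).
Take 2 servings of kale: uses 50 mg sodium, +3.6 mg iron (running total 21.3 mg).
Take 2.754 servings of carrots: uses 157 mg sodium, +1.4 mg iron (running total 22.7 mg).
Filling greedily by iron-per-mg sodium is optimal for one linear limit, giving 22.7 mg.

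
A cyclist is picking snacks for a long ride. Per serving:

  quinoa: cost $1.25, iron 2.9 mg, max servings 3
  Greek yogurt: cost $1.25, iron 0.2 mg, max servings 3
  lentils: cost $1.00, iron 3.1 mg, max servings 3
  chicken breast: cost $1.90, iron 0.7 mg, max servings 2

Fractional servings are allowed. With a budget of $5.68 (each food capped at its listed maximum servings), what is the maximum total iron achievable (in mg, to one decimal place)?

Iron per dollar: lentils 3.1, quinoa 2.32, chicken breast 0.3684, Greek yogurt 0.16.
Take 3 servings of lentils: spends $3.00, +9.3 mg iron (running total 9.3 mg).
Take 2.144 servings of quinoa: spends $2.68, +6.2 mg iron (running total 15.5 mg).
Greedy by best ratio exhausts the cost allowance optimally: 15.5 mg.

15.5 mg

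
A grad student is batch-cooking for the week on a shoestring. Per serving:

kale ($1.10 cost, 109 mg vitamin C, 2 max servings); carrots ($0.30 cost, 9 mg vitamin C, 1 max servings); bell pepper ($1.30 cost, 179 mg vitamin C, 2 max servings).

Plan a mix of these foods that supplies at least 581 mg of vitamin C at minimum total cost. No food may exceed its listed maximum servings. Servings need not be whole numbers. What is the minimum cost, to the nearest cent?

$4.97

Cost per mg of vitamin C: bell pepper $0.0073, kale $0.0101, carrots $0.0333.
Take 2 servings of bell pepper: +358.0 mg vitamin C for $2.60 (total $2.60, still need 223.0 mg).
Take 2 servings of kale: +218.0 mg vitamin C for $2.20 (total $4.80, still need 5.0 mg).
Take 0.5556 servings of carrots: +5.0 mg vitamin C for $0.17 (total $4.97, still need 0.0 mg).
Filling from the cheapest source first is optimal under one linear minimum: $4.97.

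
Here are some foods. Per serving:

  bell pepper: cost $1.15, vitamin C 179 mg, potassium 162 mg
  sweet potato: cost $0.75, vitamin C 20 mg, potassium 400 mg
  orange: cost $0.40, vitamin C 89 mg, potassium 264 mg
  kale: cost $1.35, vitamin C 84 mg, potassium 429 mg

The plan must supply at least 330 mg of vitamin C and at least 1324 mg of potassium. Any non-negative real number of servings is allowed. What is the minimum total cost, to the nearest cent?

For a min-cost LP with two ≥-constraints, a basic feasible solution has at most two positive variables.
bell pepper only: max(330/179, 1324/162) = 8.173 servings → $9.40.
sweet potato only: max(330/20, 1324/400) = 16.5 servings → $12.38.
orange only: max(330/89, 1324/264) = 5.015 servings → $2.01.
kale only: max(330/84, 1324/429) = 3.929 servings → $5.30.
bell pepper + sweet potato with both tight: 1.544 servings and 2.685 servings → $3.79.
bell pepper + orange: intersection lies outside the first quadrant.
bell pepper + kale with both tight: 0.4804 servings and 2.905 servings → $4.47.
sweet potato + orange with both tight: 1.013 servings and 3.48 servings → $2.15.
sweet potato + kale: intersection lies outside the first quadrant.
orange + kale with both tight: 1.897 servings and 1.919 servings → $3.35.
The minimum over all feasible corners is $2.01.

$2.01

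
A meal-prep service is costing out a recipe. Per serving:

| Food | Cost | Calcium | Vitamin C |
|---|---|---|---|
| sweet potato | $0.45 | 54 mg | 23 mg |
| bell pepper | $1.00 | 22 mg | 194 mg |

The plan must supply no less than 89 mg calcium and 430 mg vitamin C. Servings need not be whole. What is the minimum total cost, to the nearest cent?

$2.48

A basic optimal solution has at most two foods positive. Try each food alone and each pair with both targets met exactly.
sweet potato only: max(89/54, 430/23) = 18.7 servings → $8.41.
bell pepper only: max(89/22, 430/194) = 4.045 servings → $4.05.
sweet potato + bell pepper with both tight: 0.7829 servings and 2.124 servings → $2.48.
So the least-cost plan costs $2.48.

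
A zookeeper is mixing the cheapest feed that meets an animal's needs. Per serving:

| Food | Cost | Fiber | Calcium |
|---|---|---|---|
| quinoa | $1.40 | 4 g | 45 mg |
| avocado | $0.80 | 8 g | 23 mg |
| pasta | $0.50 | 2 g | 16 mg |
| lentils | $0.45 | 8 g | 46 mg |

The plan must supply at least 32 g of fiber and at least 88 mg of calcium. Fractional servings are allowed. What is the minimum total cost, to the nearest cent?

For a min-cost LP with two ≥-constraints, a basic feasible solution has at most two positive variables.
quinoa only: max(32/4, 88/45) = 8 servings → $11.20.
avocado only: max(32/8, 88/23) = 4 servings → $3.20.
pasta only: max(32/2, 88/16) = 16 servings → $8.00.
lentils only: max(32/8, 88/46) = 4 servings → $1.80.
quinoa + avocado with both targets exact would need a negative amount; discard.
quinoa + pasta: the both-tight solution has a negative serving — not a feasible corner.
quinoa + lentils: intersection lies outside the first quadrant.
avocado + pasta: the both-tight solution has a negative serving — not a feasible corner.
avocado + lentils: the both-tight solution has a negative serving — not a feasible corner.
pasta + lentils with both targets exact would need a negative amount; discard.
Cheapest feasible corner: $1.80.

$1.80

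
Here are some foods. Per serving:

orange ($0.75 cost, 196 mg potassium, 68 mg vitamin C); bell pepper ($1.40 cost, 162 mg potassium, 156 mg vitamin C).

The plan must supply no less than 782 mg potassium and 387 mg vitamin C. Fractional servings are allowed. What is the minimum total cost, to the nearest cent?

$3.90

The cheapest plan sits at a corner of the feasible region — with two constraints it uses at most two foods.
orange only: max(782/196, 387/68) = 5.691 servings → $4.27.
bell pepper only: max(782/162, 387/156) = 4.827 servings → $6.76.
orange + bell pepper with both tight: 3.032 servings and 1.159 servings → $3.90.
Cheapest feasible corner: $3.90.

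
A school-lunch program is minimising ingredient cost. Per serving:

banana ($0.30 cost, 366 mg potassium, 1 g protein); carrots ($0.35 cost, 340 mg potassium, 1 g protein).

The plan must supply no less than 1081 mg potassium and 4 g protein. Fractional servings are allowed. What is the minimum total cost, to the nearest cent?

$1.20

This is a tiny linear program; its minimum lies at a vertex of the feasible set. List the vertices and price them.
banana only: max(1081/366, 4/1) = 4 servings → $1.20.
carrots only: max(1081/340, 4/1) = 4 servings → $1.40.
banana + carrots: the both-tight solution has a negative serving — not a feasible corner.
So the least-cost plan costs $1.20.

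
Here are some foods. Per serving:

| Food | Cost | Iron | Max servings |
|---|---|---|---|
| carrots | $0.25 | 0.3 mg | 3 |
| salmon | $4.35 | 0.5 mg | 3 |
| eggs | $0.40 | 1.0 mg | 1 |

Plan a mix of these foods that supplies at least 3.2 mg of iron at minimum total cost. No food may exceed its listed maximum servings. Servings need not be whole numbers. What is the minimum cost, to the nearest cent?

Cost per mg of iron: eggs $0.4000, carrots $0.8333, salmon $8.7000.
Take 1 serving of eggs: +1.0 mg iron for $0.40 (total $0.40, still need 2.2 mg).
Take 3 servings of carrots: +0.9 mg iron for $0.75 (total $1.15, still need 1.3 mg).
Take 2.6 servings of salmon: +1.3 mg iron for $11.31 (total $12.46, still need 0.0 mg).
Filling from the cheapest source first is optimal under one linear minimum: $12.46.

$12.46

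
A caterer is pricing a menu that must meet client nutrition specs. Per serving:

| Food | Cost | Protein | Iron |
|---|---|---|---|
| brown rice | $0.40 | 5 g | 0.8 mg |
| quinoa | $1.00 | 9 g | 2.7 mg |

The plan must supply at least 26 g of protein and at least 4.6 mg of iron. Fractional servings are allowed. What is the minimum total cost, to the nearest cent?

brown rice only: max(26/5, 4.6/0.8) = 5.75 servings → $2.30.
quinoa only: max(26/9, 4.6/2.7) = 2.889 servings → $2.89.
brown rice + quinoa with both tight: 4.571 servings and 0.3492 servings → $2.18.
So the least-cost plan costs $2.18.

$2.18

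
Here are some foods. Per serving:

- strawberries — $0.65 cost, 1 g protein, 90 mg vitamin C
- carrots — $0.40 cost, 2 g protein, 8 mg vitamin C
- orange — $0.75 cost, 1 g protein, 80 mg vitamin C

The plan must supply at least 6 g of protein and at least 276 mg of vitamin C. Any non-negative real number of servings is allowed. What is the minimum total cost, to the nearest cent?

$2.52

Two binding constraints pin down two serving amounts, so the optimal mix uses at most two foods. The candidates are each food alone (scaled to the tighter of protein/vitamin C) and each pair with both constraints tight.
strawberries only: max(6/1, 276/90) = 6 servings → $3.90.
carrots only: max(6/2, 276/8) = 34.5 servings → $13.80.
orange only: max(6/1, 276/80) = 6 servings → $4.50.
strawberries + carrots with both tight: 2.93 servings and 1.535 servings → $2.52.
strawberries + orange: intersection lies outside the first quadrant.
carrots + orange with both tight: 1.342 servings and 3.316 servings → $3.02.
Cheapest feasible corner: $2.52.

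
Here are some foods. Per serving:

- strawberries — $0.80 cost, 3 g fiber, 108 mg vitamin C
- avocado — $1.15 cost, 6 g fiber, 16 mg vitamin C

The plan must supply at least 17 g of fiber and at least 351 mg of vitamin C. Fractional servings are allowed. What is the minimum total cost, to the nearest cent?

$3.95

Minimising a linear cost over {fiber ≥ 17, vitamin C ≥ 351, servings ≥ 0} — the optimum is at a vertex, using one or two foods.
strawberries only: max(17/3, 351/108) = 5.667 servings → $4.53.
avocado only: max(17/6, 351/16) = 21.94 servings → $25.23.
strawberries + avocado with both tight: 3.057 servings and 1.305 servings → $3.95.
So the least-cost plan costs $3.95.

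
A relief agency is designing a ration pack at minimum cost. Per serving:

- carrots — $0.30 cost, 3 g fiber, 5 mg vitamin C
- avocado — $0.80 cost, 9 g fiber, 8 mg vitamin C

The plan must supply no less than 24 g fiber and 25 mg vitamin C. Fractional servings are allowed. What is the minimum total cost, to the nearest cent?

$2.19

The cheapest plan sits at a corner of the feasible region — with two constraints it uses at most two foods.
carrots only: max(24/3, 25/5) = 8 servings → $2.40.
avocado only: max(24/9, 25/8) = 3.125 servings → $2.50.
carrots + avocado with both tight: 1.571 servings and 2.143 servings → $2.19.
Cheapest feasible corner: $2.19.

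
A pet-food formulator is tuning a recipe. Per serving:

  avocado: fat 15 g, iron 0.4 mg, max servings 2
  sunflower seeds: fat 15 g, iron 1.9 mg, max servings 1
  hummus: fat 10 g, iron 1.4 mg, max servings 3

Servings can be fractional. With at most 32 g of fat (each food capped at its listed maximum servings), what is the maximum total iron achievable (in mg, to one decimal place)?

4.5 mg

Iron per g fat: hummus 0.14, sunflower seeds 0.1267, avocado 0.02667.
Take 3 servings of hummus: uses 30 g fat, +4.2 mg iron (running total 4.2 mg).
Take 0.1333 servings of sunflower seeds: uses 2 g fat, +0.3 mg iron (running total 4.5 mg).
Filling greedily by iron-per-g fat is optimal for one linear limit, giving 4.5 mg.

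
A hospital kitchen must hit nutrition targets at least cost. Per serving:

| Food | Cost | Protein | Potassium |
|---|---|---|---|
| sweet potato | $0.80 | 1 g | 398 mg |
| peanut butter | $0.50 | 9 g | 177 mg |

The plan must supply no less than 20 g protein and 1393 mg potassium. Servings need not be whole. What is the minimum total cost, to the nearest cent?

Check every corner: each single food scaled to meet both minima, and each pair solved so both constraints bind.
sweet potato only: max(20/1, 1393/398) = 20 servings → $16.00.
peanut butter only: max(20/9, 1393/177) = 7.87 servings → $3.94.
sweet potato + peanut butter with both tight: 2.642 servings and 1.929 servings → $3.08.
So the least-cost plan costs $3.08.

$3.08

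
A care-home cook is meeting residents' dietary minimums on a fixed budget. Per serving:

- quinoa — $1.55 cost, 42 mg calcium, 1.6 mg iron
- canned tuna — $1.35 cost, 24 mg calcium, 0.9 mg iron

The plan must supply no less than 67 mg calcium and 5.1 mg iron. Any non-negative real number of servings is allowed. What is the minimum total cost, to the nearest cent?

Two binding constraints pin down two serving amounts, so the optimal mix uses at most two foods. The candidates are each food alone (scaled to the tighter of calcium/iron) and each pair with both constraints tight.
quinoa only: max(67/42, 5.1/1.6) = 3.188 servings → $4.94.
canned tuna only: max(67/24, 5.1/0.9) = 5.667 servings → $7.65.
quinoa + canned tuna: intersection lies outside the first quadrant.
So the least-cost plan costs $4.94.

$4.94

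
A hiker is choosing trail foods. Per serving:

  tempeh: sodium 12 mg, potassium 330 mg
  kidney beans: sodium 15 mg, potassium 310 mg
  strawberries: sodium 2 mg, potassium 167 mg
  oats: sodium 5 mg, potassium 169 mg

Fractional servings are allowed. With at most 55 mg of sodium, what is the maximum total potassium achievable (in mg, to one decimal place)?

4592.5 mg

Potassium per mg sodium: strawberries 83.5, oats 33.8, tempeh 27.5, kidney beans 20.67.
With no serving limits, spend the whole sodium allowance on strawberries: 55 mg / 2 mg × 167 mg = 4592.5 mg.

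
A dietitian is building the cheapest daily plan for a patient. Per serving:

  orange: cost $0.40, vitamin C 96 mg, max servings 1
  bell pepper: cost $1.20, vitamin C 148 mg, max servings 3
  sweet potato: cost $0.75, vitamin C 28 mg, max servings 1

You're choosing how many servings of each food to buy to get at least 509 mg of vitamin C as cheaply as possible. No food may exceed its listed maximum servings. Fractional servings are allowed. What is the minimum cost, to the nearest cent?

$3.75

Cost per mg of vitamin C: orange $0.0042, bell pepper $0.0081, sweet potato $0.0268.
Take 1 serving of orange: +96.0 mg vitamin C for $0.40 (total $0.40, still need 413.0 mg).
Take 2.791 servings of bell pepper: +413.0 mg vitamin C for $3.35 (total $3.75, still need 0.0 mg).
Greedy by cheapest-per-mg is optimal for a single linear constraint, so the minimum cost is $3.75.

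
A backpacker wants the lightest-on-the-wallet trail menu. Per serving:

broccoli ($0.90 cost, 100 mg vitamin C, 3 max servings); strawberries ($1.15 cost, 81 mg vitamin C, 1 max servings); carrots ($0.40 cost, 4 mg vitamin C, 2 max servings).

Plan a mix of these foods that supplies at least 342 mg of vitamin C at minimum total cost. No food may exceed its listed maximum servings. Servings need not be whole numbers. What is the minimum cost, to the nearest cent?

Cost per mg of vitamin C: broccoli $0.0090, strawberries $0.0142, carrots $0.1000.
Take 3 servings of broccoli: +300.0 mg vitamin C for $2.70 (total $2.70, still need 42.0 mg).
Take 0.5185 servings of strawberries: +42.0 mg vitamin C for $0.60 (total $3.30, still need 0.0 mg).
Greedy by cheapest-per-mg is optimal for a single linear constraint, so the minimum cost is $3.30.

$3.30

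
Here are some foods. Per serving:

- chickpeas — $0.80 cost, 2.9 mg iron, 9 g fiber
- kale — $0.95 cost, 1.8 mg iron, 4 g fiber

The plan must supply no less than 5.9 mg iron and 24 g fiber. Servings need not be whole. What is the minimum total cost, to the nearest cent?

An LP optimum is at a vertex; with two nutrient constraints at most two foods are used. Check each candidate.
chickpeas only: max(5.9/2.9, 24/9) = 2.667 servings → $2.13.
kale only: max(5.9/1.8, 24/4) = 6 servings → $5.70.
chickpeas + kale: the both-tight solution has a negative serving — not a feasible corner.
So the least-cost plan costs $2.13.

$2.13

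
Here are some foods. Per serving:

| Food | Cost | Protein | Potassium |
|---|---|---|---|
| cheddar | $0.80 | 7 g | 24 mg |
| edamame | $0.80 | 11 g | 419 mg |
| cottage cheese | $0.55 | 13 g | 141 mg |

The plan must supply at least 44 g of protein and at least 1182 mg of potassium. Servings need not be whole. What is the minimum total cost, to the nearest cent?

$2.65

Two binding constraints pin down two serving amounts, so the optimal mix uses at most two foods. The candidates are each food alone (scaled to the tighter of protein/potassium) and each pair with both constraints tight.
cheddar only: max(44/7, 1182/24) = 49.25 servings → $39.40.
edamame only: max(44/11, 1182/419) = 4 servings → $3.20.
cottage cheese only: max(44/13, 1182/141) = 8.383 servings → $4.61.
cheddar + edamame with both tight: 2.036 servings and 2.704 servings → $3.79.
cheddar + cottage cheese: the both-tight solution has a negative serving — not a feasible corner.
edamame + cottage cheese with both tight: 2.352 servings and 1.395 servings → $2.65.
The minimum over all feasible corners is $2.65.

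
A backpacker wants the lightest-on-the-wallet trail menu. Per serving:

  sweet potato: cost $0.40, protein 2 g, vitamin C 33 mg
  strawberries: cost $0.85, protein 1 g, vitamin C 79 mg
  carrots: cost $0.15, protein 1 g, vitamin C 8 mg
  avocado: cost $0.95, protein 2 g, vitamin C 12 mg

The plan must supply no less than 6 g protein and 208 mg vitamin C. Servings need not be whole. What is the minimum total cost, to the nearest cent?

Compare the cost at each extreme point of the feasible region.
sweet potato only: max(6/2, 208/33) = 6.303 servings → $2.52.
strawberries only: max(6/1, 208/79) = 6 servings → $5.10.
carrots only: max(6/1, 208/8) = 26 servings → $3.90.
avocado only: max(6/2, 208/12) = 17.33 servings → $16.47.
sweet potato + strawberries with both tight: 2.128 servings and 1.744 servings → $2.33.
sweet potato + carrots with both targets exact would need a negative amount; discard.
sweet potato + avocado: intersection lies outside the first quadrant.
strawberries + carrots with both tight: 2.254 servings and 3.746 servings → $2.48.
strawberries + avocado with both tight: 2.356 servings and 1.822 servings → $3.73.
carrots + avocado: the both-tight solution has a negative serving — not a feasible corner.
So the least-cost plan costs $2.33.

$2.33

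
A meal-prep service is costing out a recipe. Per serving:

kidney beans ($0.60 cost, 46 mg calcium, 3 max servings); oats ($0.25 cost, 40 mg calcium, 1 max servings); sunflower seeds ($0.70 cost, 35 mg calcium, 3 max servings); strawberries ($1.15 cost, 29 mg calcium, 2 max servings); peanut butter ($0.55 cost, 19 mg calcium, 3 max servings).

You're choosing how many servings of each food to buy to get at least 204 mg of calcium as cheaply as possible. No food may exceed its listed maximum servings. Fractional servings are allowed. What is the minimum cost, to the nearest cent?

Cost per mg of calcium: oats $0.0063, kidney beans $0.0130, sunflower seeds $0.0200, peanut butter $0.0289, strawberries $0.0397.
Take 1 serving of oats: +40.0 mg calcium for $0.25 (total $0.25, still need 164.0 mg).
Take 3 servings of kidney beans: +138.0 mg calcium for $1.80 (total $2.05, still need 26.0 mg).
Take 0.7429 servings of sunflower seeds: +26.0 mg calcium for $0.52 (total $2.57, still need 0.0 mg).
Greedy by cheapest-per-mg is optimal for a single linear constraint, so the minimum cost is $2.57.

$2.57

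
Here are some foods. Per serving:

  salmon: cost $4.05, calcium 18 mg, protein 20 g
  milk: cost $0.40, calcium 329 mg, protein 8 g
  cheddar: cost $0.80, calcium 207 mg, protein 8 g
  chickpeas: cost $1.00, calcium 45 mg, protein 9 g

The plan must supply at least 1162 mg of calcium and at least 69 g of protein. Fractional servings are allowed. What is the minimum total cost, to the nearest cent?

An LP optimum is at a vertex; with two nutrient constraints at most two foods are used. Check each candidate.
salmon only: max(1162/18, 69/20) = 64.56 servings → $261.45.
milk only: max(1162/329, 69/8) = 8.625 servings → $3.45.
cheddar only: max(1162/207, 69/8) = 8.625 servings → $6.90.
chickpeas only: max(1162/45, 69/9) = 25.82 servings → $25.82.
salmon + milk with both tight: 2.083 servings and 3.418 servings → $9.80.
salmon + cheddar with both tight: 1.248 servings and 5.505 servings → $9.46.
salmon + chickpeas: the both-tight solution has a negative serving — not a feasible corner.
milk + cheddar: intersection lies outside the first quadrant.
milk + chickpeas with both tight: 2.827 servings and 5.154 servings → $6.28.
cheddar + chickpeas with both tight: 4.892 servings and 3.318 servings → $7.23.
Cheapest feasible corner: $3.45.

$3.45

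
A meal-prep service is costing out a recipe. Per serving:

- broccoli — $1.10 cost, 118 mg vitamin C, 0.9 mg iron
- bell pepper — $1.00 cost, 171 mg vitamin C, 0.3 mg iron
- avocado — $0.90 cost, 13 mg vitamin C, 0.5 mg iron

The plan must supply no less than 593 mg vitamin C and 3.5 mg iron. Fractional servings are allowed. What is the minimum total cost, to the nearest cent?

$4.92

With two linear requirements the optimum uses one or two foods; enumerate the corners.
broccoli only: max(593/118, 3.5/0.9) = 5.025 servings → $5.53.
bell pepper only: max(593/171, 3.5/0.3) = 11.67 servings → $11.67.
avocado only: max(593/13, 3.5/0.5) = 45.62 servings → $41.05.
broccoli + bell pepper with both tight: 3.549 servings and 1.019 servings → $4.92.
broccoli + avocado with both targets exact would need a negative amount; discard.
bell pepper + avocado with both tight: 3.076 servings and 5.154 servings → $7.71.
Cheapest feasible corner: $4.92.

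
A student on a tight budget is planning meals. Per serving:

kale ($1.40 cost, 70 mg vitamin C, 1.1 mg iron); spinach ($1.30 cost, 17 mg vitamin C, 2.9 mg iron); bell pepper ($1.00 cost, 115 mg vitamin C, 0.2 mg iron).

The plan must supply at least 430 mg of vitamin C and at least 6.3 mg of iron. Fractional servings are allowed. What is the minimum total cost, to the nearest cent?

An LP optimum is at a vertex; with two nutrient constraints at most two foods are used. Check each candidate.
kale only: max(430/70, 6.3/1.1) = 6.143 servings → $8.60.
spinach only: max(430/17, 6.3/2.9) = 25.29 servings → $32.88.
bell pepper only: max(430/115, 6.3/0.2) = 31.5 servings → $31.50.
kale + spinach with both targets exact would need a negative amount; discard.
kale + bell pepper with both tight: 5.676 servings and 0.2844 servings → $8.23.
spinach + bell pepper with both tight: 1.934 servings and 3.453 servings → $5.97.
So the least-cost plan costs $5.97.

$5.97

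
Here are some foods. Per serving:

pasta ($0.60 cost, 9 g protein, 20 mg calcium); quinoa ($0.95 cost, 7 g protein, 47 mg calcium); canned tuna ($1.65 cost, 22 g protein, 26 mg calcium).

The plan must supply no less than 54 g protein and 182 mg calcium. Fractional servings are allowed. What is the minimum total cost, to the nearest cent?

The cheapest plan sits at a corner of the feasible region — with two constraints it uses at most two foods.
pasta only: max(54/9, 182/20) = 9.1 servings → $5.46.
quinoa only: max(54/7, 182/47) = 7.714 servings → $7.33.
canned tuna only: max(54/22, 182/26) = 7 servings → $11.55.
pasta + quinoa with both tight: 4.466 servings and 1.972 servings → $4.55.
pasta + canned tuna: intersection lies outside the first quadrant.
quinoa + canned tuna with both tight: 3.052 servings and 1.484 servings → $5.35.
So the least-cost plan costs $4.55.

$4.55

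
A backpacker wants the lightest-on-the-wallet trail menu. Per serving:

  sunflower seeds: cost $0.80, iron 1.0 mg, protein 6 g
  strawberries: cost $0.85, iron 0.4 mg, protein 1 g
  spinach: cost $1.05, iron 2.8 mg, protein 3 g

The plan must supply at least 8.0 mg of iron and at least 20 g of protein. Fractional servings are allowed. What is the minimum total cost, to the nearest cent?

$3.99

Compare the cost at each extreme point of the feasible region.
sunflower seeds only: max(8.0/1.0, 20/6) = 8 servings → $6.40.
strawberries only: max(8.0/0.4, 20/1) = 20 servings → $17.00.
spinach only: max(8.0/2.8, 20/3) = 6.667 servings → $7.00.
sunflower seeds + strawberries with both tight: 0 servings and 20 servings → $17.00.
sunflower seeds + spinach with both tight: 2.319 servings and 2.029 servings → $3.99.
strawberries + spinach with both tight: 20 servings and 0 servings → $17.00.
So the least-cost plan costs $3.99.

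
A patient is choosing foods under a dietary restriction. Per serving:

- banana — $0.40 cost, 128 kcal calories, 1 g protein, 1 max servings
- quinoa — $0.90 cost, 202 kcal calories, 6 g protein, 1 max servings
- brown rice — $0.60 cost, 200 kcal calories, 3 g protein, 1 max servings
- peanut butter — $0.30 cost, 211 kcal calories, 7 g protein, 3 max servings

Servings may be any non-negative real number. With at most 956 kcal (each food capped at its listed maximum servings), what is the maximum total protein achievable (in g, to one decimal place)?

28.8 g

Protein per kcal: peanut butter 0.03318, quinoa 0.0297, brown rice 0.015, banana 0.007812.
Take 3 servings of peanut butter: uses 633 kcal, +21.0 g protein (running total 21.0 g).
Take 1 serving of quinoa: uses 202 kcal, +6.0 g protein (running total 27.0 g).
Take 0.605 servings of brown rice: uses 121 kcal, +1.8 g protein (running total 28.8 g).
Greedy by best ratio exhausts the calories allowance optimally: 28.8 g.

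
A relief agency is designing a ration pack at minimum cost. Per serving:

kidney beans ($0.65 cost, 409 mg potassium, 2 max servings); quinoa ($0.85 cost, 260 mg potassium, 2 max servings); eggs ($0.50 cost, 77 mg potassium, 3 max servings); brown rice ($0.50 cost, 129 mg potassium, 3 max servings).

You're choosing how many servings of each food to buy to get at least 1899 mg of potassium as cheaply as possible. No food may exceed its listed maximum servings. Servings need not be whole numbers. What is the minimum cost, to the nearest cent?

Cost per mg of potassium: kidney beans $0.0016, quinoa $0.0033, brown rice $0.0039, eggs $0.0065.
Take 2 servings of kidney beans: +818.0 mg potassium for $1.30 (total $1.30, still need 1081.0 mg).
Take 2 servings of quinoa: +520.0 mg potassium for $1.70 (total $3.00, still need 561.0 mg).
Take 3 servings of brown rice: +387.0 mg potassium for $1.50 (total $4.50, still need 174.0 mg).
Take 2.26 servings of eggs: +174.0 mg potassium for $1.13 (total $5.63, still need 0.0 mg).
Filling from the cheapest source first is optimal under one linear minimum: $5.63.

$5.63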